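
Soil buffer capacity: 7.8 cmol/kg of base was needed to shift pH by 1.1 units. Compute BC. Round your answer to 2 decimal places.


Step 1: BC = change in base / change in pH
Step 2: BC = 7.8 / 1.1
Step 3: BC = 7.09 cmol/(kg*pH unit)

7.09


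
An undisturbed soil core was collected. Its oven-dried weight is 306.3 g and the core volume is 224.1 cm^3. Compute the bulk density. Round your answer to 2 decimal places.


Step 1: Identify the formula: BD = dry mass / volume
Step 2: Substitute values: BD = 306.3 / 224.1
Step 3: BD = 1.37 g/cm^3

1.37


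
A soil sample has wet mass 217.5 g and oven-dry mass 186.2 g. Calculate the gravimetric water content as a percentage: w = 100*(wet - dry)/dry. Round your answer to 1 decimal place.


Step 1: Water mass = wet - dry = 217.5 - 186.2 = 31.3 g
Step 2: w = 100 * water mass / dry mass
Step 3: w = 100 * 31.3 / 186.2 = 16.8%

16.8


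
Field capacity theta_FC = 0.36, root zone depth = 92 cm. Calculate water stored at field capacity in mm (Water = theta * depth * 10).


Step 1: Water (mm) = theta_FC * depth (cm) * 10
Step 2: Water = 0.36 * 92 * 10
Step 3: Water = 331.2 mm

331.2


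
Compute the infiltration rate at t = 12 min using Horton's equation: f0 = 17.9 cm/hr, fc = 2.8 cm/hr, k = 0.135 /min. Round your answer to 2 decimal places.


Step 1: f = fc + (f0 - fc) * exp(-k * t)
Step 2: exp(-0.135 * 12) = 0.197899
Step 3: f = 2.8 + (17.9 - 2.8) * 0.197899
Step 4: f = 2.8 + 15.1 * 0.197899
Step 5: f = 5.79 cm/hr

5.79


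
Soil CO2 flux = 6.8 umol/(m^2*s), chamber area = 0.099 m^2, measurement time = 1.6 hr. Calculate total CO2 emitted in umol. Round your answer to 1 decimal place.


Step 1: Convert time to seconds: 1.6 hr * 3600 = 5760.0 s
Step 2: Total = flux * area * time_s
Step 3: Total = 6.8 * 0.099 * 5760.0
Step 4: Total = 3877.6 umol

3877.6


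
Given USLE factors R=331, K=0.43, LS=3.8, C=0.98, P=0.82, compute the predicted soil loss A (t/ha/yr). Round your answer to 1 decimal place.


Step 1: A = R * K * LS * C * P
Step 2: R * K = 331 * 0.43 = 142.33
Step 3: (R*K) * LS = 142.33 * 3.8 = 540.854
Step 4: * C * P = 540.854 * 0.98 * 0.82 = 434.6
Step 5: A = 434.6 t/(ha*yr)

434.6


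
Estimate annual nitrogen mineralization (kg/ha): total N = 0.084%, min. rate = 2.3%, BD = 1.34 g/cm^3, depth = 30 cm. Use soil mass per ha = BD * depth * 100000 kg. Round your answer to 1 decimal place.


Step 1: Soil mass per ha = BD * depth * 100000 = 1.34 * 30 * 100000 = 4020000 kg
Step 2: Total N pool = soil mass * N%/100 = 4020000 * 0.084/100 = 3376.8 kg/ha
Step 3: N mineralized = N pool * rate%/100 = 3376.8 * 2.3/100 = 77.7 kg/ha/yr

77.7


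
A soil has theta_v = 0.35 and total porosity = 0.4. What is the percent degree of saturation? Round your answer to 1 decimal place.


Step 1: S = 100 * theta_v / n
Step 2: S = 100 * 0.35 / 0.4
Step 3: S = 87.5%

87.5


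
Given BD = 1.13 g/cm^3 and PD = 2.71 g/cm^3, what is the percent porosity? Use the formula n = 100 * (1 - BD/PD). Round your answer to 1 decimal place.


Step 1: Formula: n = 100 * (1 - BD / PD)
Step 2: n = 100 * (1 - 1.13 / 2.71)
Step 3: n = 100 * (1 - 0.41697)
Step 4: n = 58.3%

58.3


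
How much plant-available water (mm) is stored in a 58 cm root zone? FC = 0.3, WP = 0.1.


Step 1: Available water = (FC - WP) * depth * 10
Step 2: AW = (0.3 - 0.1) * 58 * 10
Step 3: AW = 0.2 * 58 * 10
Step 4: AW = 116.0 mm

116.0


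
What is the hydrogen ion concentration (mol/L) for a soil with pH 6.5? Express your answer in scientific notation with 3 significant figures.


Step 1: [H+] = 10^(-pH)
Step 2: [H+] = 10^(-6.5)
Step 3: [H+] = 3.16e-07 mol/L

3.16e-07


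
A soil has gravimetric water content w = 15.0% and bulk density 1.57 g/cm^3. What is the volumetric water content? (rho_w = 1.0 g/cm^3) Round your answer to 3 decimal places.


Step 1: theta = (w / 100) * BD / rho_w
Step 2: theta = (15.0 / 100) * 1.57 / 1.0
Step 3: theta = 0.15 * 1.57
Step 4: theta = 0.236

0.236


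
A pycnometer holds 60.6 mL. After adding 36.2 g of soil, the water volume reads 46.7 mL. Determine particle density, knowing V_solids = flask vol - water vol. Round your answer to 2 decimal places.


Step 1: Volume of solids = flask volume - water volume with soil
Step 2: V_solids = 60.6 - 46.7 = 13.9 mL
Step 3: Particle density = mass / V_solids = 36.2 / 13.9 = 2.6 g/cm^3

2.6


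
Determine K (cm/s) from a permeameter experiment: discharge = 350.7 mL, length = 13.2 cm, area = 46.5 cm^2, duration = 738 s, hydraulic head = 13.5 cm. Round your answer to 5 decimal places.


Step 1: K = Q * L / (A * t * h)
Step 2: Numerator = 350.7 * 13.2 = 4629.24
Step 3: Denominator = 46.5 * 738 * 13.5 = 463279.5
Step 4: K = 4629.24 / 463279.5 = 0.00999 cm/s

0.00999


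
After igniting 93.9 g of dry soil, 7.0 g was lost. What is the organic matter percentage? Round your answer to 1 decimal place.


Step 1: OM% = 100 * LOI / sample mass
Step 2: OM = 100 * 7.0 / 93.9
Step 3: OM = 7.5%

7.5


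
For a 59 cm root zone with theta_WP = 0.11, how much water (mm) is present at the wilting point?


Step 1: Water (mm) = theta_WP * depth * 10
Step 2: Water = 0.11 * 59 * 10
Step 3: Water = 64.9 mm

64.9


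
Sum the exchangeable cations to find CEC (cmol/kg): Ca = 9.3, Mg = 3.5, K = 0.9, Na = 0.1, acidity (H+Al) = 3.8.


Step 1: CEC = Ca + Mg + K + Na + (H+Al)
Step 2: CEC = 9.3 + 3.5 + 0.9 + 0.1 + 3.8
Step 3: CEC = 17.6 cmol/kg

17.6


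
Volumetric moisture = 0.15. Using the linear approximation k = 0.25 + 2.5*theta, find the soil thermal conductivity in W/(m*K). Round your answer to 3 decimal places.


Step 1: k = 0.25 + 2.5 * theta
Step 2: k = 0.25 + 2.5 * 0.15
Step 3: k = 0.25 + 0.375
Step 4: k = 0.625 W/(m*K)

0.625


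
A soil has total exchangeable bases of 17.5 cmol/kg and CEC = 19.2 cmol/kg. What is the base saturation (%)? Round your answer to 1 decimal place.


Step 1: BS = 100 * (sum of bases) / CEC
Step 2: BS = 100 * 17.5 / 19.2
Step 3: BS = 91.1%

91.1


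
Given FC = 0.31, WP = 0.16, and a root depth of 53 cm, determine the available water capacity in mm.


Step 1: Available water = (FC - WP) * depth * 10
Step 2: AW = (0.31 - 0.16) * 53 * 10
Step 3: AW = 0.15 * 53 * 10
Step 4: AW = 79.5 mm

79.5


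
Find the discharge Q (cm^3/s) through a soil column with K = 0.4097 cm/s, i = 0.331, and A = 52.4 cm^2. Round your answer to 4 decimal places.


Step 1: Apply Darcy's law: Q = K * i * A
Step 2: Q = 0.4097 * 0.331 * 52.4
Step 3: Q = 7.106 cm^3/s

7.106


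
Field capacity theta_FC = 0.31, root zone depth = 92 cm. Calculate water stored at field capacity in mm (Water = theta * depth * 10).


Step 1: Water (mm) = theta_FC * depth (cm) * 10
Step 2: Water = 0.31 * 92 * 10
Step 3: Water = 285.2 mm

285.2


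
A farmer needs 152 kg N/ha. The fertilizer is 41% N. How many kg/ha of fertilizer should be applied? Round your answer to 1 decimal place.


Step 1: Fertilizer rate = target N / (N content / 100)
Step 2: Rate = 152 / (41 / 100)
Step 3: Rate = 152 / 0.41
Step 4: Rate = 370.7 kg/ha

370.7


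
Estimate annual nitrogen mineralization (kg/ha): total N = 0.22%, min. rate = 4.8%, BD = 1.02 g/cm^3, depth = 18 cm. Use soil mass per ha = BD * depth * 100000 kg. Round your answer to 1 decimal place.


Step 1: Soil mass per ha = BD * depth * 100000 = 1.02 * 18 * 100000 = 1836000 kg
Step 2: Total N pool = soil mass * N%/100 = 1836000 * 0.22/100 = 4039.2 kg/ha
Step 3: N mineralized = N pool * rate%/100 = 4039.2 * 4.8/100 = 193.9 kg/ha/yr

193.9


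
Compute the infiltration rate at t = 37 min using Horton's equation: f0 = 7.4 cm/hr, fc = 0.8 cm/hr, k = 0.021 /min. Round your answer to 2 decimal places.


Step 1: f = fc + (f0 - fc) * exp(-k * t)
Step 2: exp(-0.021 * 37) = 0.459783
Step 3: f = 0.8 + (7.4 - 0.8) * 0.459783
Step 4: f = 0.8 + 6.6 * 0.459783
Step 5: f = 3.83 cm/hr

3.83


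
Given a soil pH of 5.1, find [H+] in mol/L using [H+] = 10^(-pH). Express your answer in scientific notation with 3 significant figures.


Step 1: [H+] = 10^(-pH)
Step 2: [H+] = 10^(-5.1)
Step 3: [H+] = 7.94e-06 mol/L

7.94e-06


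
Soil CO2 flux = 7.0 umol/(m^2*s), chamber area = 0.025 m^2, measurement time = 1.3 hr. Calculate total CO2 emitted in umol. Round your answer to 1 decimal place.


Step 1: Convert time to seconds: 1.3 hr * 3600 = 4680.0 s
Step 2: Total = flux * area * time_s
Step 3: Total = 7.0 * 0.025 * 4680.0
Step 4: Total = 819.0 umol

819.0


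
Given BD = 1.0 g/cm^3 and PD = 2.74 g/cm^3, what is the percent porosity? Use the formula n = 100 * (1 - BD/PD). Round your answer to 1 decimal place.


Step 1: Formula: n = 100 * (1 - BD / PD)
Step 2: n = 100 * (1 - 1.0 / 2.74)
Step 3: n = 100 * (1 - 0.36496)
Step 4: n = 63.5%

63.5


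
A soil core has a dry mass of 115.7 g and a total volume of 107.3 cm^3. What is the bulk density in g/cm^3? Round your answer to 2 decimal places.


Step 1: Identify the formula: BD = dry mass / volume
Step 2: Substitute values: BD = 115.7 / 107.3
Step 3: BD = 1.08 g/cm^3

1.08


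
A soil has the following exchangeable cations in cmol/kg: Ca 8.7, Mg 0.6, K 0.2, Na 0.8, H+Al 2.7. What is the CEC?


Step 1: CEC = Ca + Mg + K + Na + (H+Al)
Step 2: CEC = 8.7 + 0.6 + 0.2 + 0.8 + 2.7
Step 3: CEC = 13.0 cmol/kg

13.0


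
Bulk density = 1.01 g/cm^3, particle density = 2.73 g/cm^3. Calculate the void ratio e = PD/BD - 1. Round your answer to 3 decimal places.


Step 1: e = PD / BD - 1
Step 2: e = 2.73 / 1.01 - 1
Step 3: e = 2.70297 - 1
Step 4: e = 1.703

1.703


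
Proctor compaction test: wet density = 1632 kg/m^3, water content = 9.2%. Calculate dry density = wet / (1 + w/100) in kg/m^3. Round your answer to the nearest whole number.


Step 1: Dry density = wet density / (1 + w/100)
Step 2: Dry density = 1632 / (1 + 9.2/100)
Step 3: Dry density = 1632 / 1.092
Step 4: Dry density = 1495 kg/m^3

1495


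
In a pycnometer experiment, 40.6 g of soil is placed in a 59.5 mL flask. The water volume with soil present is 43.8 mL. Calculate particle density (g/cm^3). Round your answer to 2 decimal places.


Step 1: Volume of solids = flask volume - water volume with soil
Step 2: V_solids = 59.5 - 43.8 = 15.7 mL
Step 3: Particle density = mass / V_solids = 40.6 / 15.7 = 2.59 g/cm^3

2.59


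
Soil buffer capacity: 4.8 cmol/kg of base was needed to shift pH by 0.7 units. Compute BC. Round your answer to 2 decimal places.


Step 1: BC = change in base / change in pH
Step 2: BC = 4.8 / 0.7
Step 3: BC = 6.86 cmol/(kg*pH unit)

6.86


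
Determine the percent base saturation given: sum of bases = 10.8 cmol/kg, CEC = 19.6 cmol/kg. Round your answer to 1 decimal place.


Step 1: BS = 100 * (sum of bases) / CEC
Step 2: BS = 100 * 10.8 / 19.6
Step 3: BS = 55.1%

55.1


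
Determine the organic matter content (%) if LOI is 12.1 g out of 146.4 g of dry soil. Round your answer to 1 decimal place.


Step 1: OM% = 100 * LOI / sample mass
Step 2: OM = 100 * 12.1 / 146.4
Step 3: OM = 8.3%

8.3


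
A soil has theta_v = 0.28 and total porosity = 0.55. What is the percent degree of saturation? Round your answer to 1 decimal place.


Step 1: S = 100 * theta_v / n
Step 2: S = 100 * 0.28 / 0.55
Step 3: S = 50.9%

50.9


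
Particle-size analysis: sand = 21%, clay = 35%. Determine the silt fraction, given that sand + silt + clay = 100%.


Step 1: sand + silt + clay = 100%
Step 2: silt = 100 - sand - clay
Step 3: silt = 100 - 21 - 35
Step 4: silt = 44%

44


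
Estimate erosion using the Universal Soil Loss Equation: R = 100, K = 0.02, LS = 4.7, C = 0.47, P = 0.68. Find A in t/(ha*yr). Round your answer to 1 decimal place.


Step 1: A = R * K * LS * C * P
Step 2: R * K = 100 * 0.02 = 2.0
Step 3: (R*K) * LS = 2.0 * 4.7 = 9.4
Step 4: * C * P = 9.4 * 0.47 * 0.68 = 3.0
Step 5: A = 3.0 t/(ha*yr)

3.0


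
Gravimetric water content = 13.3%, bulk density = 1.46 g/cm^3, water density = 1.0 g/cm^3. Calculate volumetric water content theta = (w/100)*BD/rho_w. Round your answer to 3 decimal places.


Step 1: theta = (w / 100) * BD / rho_w
Step 2: theta = (13.3 / 100) * 1.46 / 1.0
Step 3: theta = 0.133 * 1.46
Step 4: theta = 0.194

0.194


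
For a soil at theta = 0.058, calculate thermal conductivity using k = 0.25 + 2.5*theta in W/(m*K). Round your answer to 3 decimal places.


Step 1: k = 0.25 + 2.5 * theta
Step 2: k = 0.25 + 2.5 * 0.058
Step 3: k = 0.25 + 0.145
Step 4: k = 0.395 W/(m*K)

0.395


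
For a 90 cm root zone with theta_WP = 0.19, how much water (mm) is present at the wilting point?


Step 1: Water (mm) = theta_WP * depth * 10
Step 2: Water = 0.19 * 90 * 10
Step 3: Water = 171.0 mm

171.0


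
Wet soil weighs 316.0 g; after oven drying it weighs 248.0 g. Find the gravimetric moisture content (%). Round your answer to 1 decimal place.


Step 1: Water mass = wet - dry = 316.0 - 248.0 = 68.0 g
Step 2: w = 100 * water mass / dry mass
Step 3: w = 100 * 68.0 / 248.0 = 27.4%

27.4


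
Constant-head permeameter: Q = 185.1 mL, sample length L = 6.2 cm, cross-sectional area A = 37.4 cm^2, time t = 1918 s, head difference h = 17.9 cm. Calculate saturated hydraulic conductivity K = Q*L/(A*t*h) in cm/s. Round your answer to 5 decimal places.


Step 1: K = Q * L / (A * t * h)
Step 2: Numerator = 185.1 * 6.2 = 1147.62
Step 3: Denominator = 37.4 * 1918 * 17.9 = 1284024.28
Step 4: K = 1147.62 / 1284024.28 = 0.00089 cm/s

0.00089


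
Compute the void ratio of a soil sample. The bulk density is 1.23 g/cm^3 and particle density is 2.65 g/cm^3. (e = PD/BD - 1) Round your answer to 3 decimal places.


Step 1: e = PD / BD - 1
Step 2: e = 2.65 / 1.23 - 1
Step 3: e = 2.15447 - 1
Step 4: e = 1.154

1.154


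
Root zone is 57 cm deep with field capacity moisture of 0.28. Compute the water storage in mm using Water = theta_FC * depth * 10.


Step 1: Water (mm) = theta_FC * depth (cm) * 10
Step 2: Water = 0.28 * 57 * 10
Step 3: Water = 159.6 mm

159.6


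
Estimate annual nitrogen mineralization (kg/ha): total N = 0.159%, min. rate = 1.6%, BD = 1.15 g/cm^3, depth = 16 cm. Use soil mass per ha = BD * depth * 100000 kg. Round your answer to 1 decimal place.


Step 1: Soil mass per ha = BD * depth * 100000 = 1.15 * 16 * 100000 = 1840000 kg
Step 2: Total N pool = soil mass * N%/100 = 1840000 * 0.159/100 = 2925.6 kg/ha
Step 3: N mineralized = N pool * rate%/100 = 2925.6 * 1.6/100 = 46.8 kg/ha/yr

46.8


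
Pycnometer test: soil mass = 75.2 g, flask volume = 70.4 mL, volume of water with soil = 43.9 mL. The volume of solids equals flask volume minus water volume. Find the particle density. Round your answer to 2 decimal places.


Step 1: Volume of solids = flask volume - water volume with soil
Step 2: V_solids = 70.4 - 43.9 = 26.5 mL
Step 3: Particle density = mass / V_solids = 75.2 / 26.5 = 2.84 g/cm^3

2.84


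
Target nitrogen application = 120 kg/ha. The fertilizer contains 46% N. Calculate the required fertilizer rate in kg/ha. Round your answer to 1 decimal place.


Step 1: Fertilizer rate = target N / (N content / 100)
Step 2: Rate = 120 / (46 / 100)
Step 3: Rate = 120 / 0.46
Step 4: Rate = 260.9 kg/ha

260.9


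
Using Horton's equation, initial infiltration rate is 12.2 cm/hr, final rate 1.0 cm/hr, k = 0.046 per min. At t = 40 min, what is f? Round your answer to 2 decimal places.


Step 1: f = fc + (f0 - fc) * exp(-k * t)
Step 2: exp(-0.046 * 40) = 0.158817
Step 3: f = 1.0 + (12.2 - 1.0) * 0.158817
Step 4: f = 1.0 + 11.2 * 0.158817
Step 5: f = 2.78 cm/hr

2.78


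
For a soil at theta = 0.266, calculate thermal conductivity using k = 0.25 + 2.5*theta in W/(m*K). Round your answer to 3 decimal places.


Step 1: k = 0.25 + 2.5 * theta
Step 2: k = 0.25 + 2.5 * 0.266
Step 3: k = 0.25 + 0.665
Step 4: k = 0.915 W/(m*K)

0.915


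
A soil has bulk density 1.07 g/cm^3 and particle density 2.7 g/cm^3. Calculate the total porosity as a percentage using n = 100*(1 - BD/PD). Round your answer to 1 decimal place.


Step 1: Formula: n = 100 * (1 - BD / PD)
Step 2: n = 100 * (1 - 1.07 / 2.7)
Step 3: n = 100 * (1 - 0.3963)
Step 4: n = 60.4%

60.4


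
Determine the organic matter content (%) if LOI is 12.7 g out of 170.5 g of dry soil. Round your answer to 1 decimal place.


Step 1: OM% = 100 * LOI / sample mass
Step 2: OM = 100 * 12.7 / 170.5
Step 3: OM = 7.4%

7.4


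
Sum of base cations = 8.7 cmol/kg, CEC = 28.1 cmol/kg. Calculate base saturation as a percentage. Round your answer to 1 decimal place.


Step 1: BS = 100 * (sum of bases) / CEC
Step 2: BS = 100 * 8.7 / 28.1
Step 3: BS = 31.0%

31.0


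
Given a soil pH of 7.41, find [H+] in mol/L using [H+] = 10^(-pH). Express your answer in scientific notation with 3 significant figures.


Step 1: [H+] = 10^(-pH)
Step 2: [H+] = 10^(-7.41)
Step 3: [H+] = 3.89e-08 mol/L

3.89e-08


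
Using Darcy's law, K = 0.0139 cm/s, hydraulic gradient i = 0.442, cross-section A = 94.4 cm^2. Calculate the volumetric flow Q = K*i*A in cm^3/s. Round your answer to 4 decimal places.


Step 1: Apply Darcy's law: Q = K * i * A
Step 2: Q = 0.0139 * 0.442 * 94.4
Step 3: Q = 0.58 cm^3/s

0.58


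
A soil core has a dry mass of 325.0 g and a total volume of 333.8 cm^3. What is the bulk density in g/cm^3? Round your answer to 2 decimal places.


Step 1: Identify the formula: BD = dry mass / volume
Step 2: Substitute values: BD = 325.0 / 333.8
Step 3: BD = 0.97 g/cm^3

0.97


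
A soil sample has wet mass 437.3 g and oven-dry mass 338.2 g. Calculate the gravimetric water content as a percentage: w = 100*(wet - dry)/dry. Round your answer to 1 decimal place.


Step 1: Water mass = wet - dry = 437.3 - 338.2 = 99.1 g
Step 2: w = 100 * water mass / dry mass
Step 3: w = 100 * 99.1 / 338.2 = 29.3%

29.3


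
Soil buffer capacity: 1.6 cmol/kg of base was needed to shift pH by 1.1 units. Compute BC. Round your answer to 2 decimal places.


Step 1: BC = change in base / change in pH
Step 2: BC = 1.6 / 1.1
Step 3: BC = 1.45 cmol/(kg*pH unit)

1.45


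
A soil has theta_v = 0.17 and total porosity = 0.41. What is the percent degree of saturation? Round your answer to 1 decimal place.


Step 1: S = 100 * theta_v / n
Step 2: S = 100 * 0.17 / 0.41
Step 3: S = 41.5%

41.5


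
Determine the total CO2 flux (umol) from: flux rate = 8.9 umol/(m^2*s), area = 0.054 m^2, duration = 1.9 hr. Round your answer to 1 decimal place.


Step 1: Convert time to seconds: 1.9 hr * 3600 = 6840.0 s
Step 2: Total = flux * area * time_s
Step 3: Total = 8.9 * 0.054 * 6840.0
Step 4: Total = 3287.3 umol

3287.3


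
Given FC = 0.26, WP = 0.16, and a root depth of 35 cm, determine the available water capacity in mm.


Step 1: Available water = (FC - WP) * depth * 10
Step 2: AW = (0.26 - 0.16) * 35 * 10
Step 3: AW = 0.1 * 35 * 10
Step 4: AW = 35.0 mm

35.0


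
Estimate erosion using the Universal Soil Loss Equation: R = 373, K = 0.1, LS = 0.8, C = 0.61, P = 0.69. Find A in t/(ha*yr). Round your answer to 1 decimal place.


Step 1: A = R * K * LS * C * P
Step 2: R * K = 373 * 0.1 = 37.3
Step 3: (R*K) * LS = 37.3 * 0.8 = 29.84
Step 4: * C * P = 29.84 * 0.61 * 0.69 = 12.6
Step 5: A = 12.6 t/(ha*yr)

12.6


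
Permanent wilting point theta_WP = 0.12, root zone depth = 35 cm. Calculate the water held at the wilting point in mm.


Step 1: Water (mm) = theta_WP * depth * 10
Step 2: Water = 0.12 * 35 * 10
Step 3: Water = 42.0 mm

42.0


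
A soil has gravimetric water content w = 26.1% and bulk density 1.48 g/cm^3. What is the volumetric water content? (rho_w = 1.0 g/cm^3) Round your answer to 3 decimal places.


Step 1: theta = (w / 100) * BD / rho_w
Step 2: theta = (26.1 / 100) * 1.48 / 1.0
Step 3: theta = 0.261 * 1.48
Step 4: theta = 0.386

0.386


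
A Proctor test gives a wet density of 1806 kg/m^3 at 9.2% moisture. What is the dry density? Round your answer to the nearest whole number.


Step 1: Dry density = wet density / (1 + w/100)
Step 2: Dry density = 1806 / (1 + 9.2/100)
Step 3: Dry density = 1806 / 1.092
Step 4: Dry density = 1654 kg/m^3

1654


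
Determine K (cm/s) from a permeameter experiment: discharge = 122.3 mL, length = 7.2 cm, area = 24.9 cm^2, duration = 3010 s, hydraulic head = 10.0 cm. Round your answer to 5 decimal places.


Step 1: K = Q * L / (A * t * h)
Step 2: Numerator = 122.3 * 7.2 = 880.56
Step 3: Denominator = 24.9 * 3010 * 10.0 = 749490.0
Step 4: K = 880.56 / 749490.0 = 0.00117 cm/s

0.00117


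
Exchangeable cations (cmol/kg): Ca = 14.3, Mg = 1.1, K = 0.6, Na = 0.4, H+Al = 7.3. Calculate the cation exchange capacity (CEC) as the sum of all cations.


Step 1: CEC = Ca + Mg + K + Na + (H+Al)
Step 2: CEC = 14.3 + 1.1 + 0.6 + 0.4 + 7.3
Step 3: CEC = 23.7 cmol/kg

23.7


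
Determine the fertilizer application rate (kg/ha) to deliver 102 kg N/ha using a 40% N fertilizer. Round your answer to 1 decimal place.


Step 1: Fertilizer rate = target N / (N content / 100)
Step 2: Rate = 102 / (40 / 100)
Step 3: Rate = 102 / 0.4
Step 4: Rate = 255.0 kg/ha

255.0


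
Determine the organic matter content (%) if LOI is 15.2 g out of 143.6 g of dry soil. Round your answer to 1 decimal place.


Step 1: OM% = 100 * LOI / sample mass
Step 2: OM = 100 * 15.2 / 143.6
Step 3: OM = 10.6%

10.6


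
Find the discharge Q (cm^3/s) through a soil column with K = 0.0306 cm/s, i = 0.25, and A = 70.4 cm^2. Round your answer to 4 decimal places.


Step 1: Apply Darcy's law: Q = K * i * A
Step 2: Q = 0.0306 * 0.25 * 70.4
Step 3: Q = 0.5386 cm^3/s

0.5386


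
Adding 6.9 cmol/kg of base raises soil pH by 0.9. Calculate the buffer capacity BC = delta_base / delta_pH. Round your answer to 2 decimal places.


Step 1: BC = change in base / change in pH
Step 2: BC = 6.9 / 0.9
Step 3: BC = 7.67 cmol/(kg*pH unit)

7.67


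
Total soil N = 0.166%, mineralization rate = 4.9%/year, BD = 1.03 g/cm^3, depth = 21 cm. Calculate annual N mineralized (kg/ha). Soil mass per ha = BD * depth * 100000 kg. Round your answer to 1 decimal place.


Step 1: Soil mass per ha = BD * depth * 100000 = 1.03 * 21 * 100000 = 2163000 kg
Step 2: Total N pool = soil mass * N%/100 = 2163000 * 0.166/100 = 3590.58 kg/ha
Step 3: N mineralized = N pool * rate%/100 = 3590.58 * 4.9/100 = 175.9 kg/ha/yr

175.9


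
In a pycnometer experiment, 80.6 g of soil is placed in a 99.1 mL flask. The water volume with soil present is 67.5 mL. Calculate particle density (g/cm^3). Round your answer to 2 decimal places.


Step 1: Volume of solids = flask volume - water volume with soil
Step 2: V_solids = 99.1 - 67.5 = 31.6 mL
Step 3: Particle density = mass / V_solids = 80.6 / 31.6 = 2.55 g/cm^3

2.55


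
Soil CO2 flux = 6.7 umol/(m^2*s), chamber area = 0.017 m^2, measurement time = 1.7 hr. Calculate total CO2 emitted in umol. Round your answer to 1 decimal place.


Step 1: Convert time to seconds: 1.7 hr * 3600 = 6120.0 s
Step 2: Total = flux * area * time_s
Step 3: Total = 6.7 * 0.017 * 6120.0
Step 4: Total = 697.1 umol

697.1


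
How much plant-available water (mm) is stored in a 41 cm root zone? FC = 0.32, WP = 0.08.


Step 1: Available water = (FC - WP) * depth * 10
Step 2: AW = (0.32 - 0.08) * 41 * 10
Step 3: AW = 0.24 * 41 * 10
Step 4: AW = 98.4 mm

98.4


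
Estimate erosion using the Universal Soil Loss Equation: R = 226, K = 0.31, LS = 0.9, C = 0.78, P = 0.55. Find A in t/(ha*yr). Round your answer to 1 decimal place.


Step 1: A = R * K * LS * C * P
Step 2: R * K = 226 * 0.31 = 70.06
Step 3: (R*K) * LS = 70.06 * 0.9 = 63.054
Step 4: * C * P = 63.054 * 0.78 * 0.55 = 27.1
Step 5: A = 27.1 t/(ha*yr)

27.1


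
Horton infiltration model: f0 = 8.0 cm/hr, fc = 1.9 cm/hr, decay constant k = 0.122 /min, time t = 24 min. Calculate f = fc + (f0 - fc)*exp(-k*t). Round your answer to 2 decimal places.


Step 1: f = fc + (f0 - fc) * exp(-k * t)
Step 2: exp(-0.122 * 24) = 0.053504
Step 3: f = 1.9 + (8.0 - 1.9) * 0.053504
Step 4: f = 1.9 + 6.1 * 0.053504
Step 5: f = 2.23 cm/hr

2.23


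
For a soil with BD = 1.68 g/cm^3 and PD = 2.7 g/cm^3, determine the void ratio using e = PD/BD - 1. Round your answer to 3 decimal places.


Step 1: e = PD / BD - 1
Step 2: e = 2.7 / 1.68 - 1
Step 3: e = 1.60714 - 1
Step 4: e = 0.607

0.607


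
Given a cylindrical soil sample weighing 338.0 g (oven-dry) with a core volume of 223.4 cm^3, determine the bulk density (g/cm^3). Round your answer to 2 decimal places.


Step 1: Identify the formula: BD = dry mass / volume
Step 2: Substitute values: BD = 338.0 / 223.4
Step 3: BD = 1.51 g/cm^3

1.51


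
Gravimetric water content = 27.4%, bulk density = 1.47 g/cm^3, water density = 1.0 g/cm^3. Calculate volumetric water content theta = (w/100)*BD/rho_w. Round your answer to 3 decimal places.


Step 1: theta = (w / 100) * BD / rho_w
Step 2: theta = (27.4 / 100) * 1.47 / 1.0
Step 3: theta = 0.274 * 1.47
Step 4: theta = 0.403

0.403


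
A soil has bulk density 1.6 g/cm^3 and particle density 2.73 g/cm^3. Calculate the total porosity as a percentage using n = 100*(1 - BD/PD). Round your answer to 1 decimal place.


Step 1: Formula: n = 100 * (1 - BD / PD)
Step 2: n = 100 * (1 - 1.6 / 2.73)
Step 3: n = 100 * (1 - 0.58608)
Step 4: n = 41.4%

41.4


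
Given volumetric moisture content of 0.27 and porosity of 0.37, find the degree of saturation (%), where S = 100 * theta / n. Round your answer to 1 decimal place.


Step 1: S = 100 * theta_v / n
Step 2: S = 100 * 0.27 / 0.37
Step 3: S = 73.0%

73.0


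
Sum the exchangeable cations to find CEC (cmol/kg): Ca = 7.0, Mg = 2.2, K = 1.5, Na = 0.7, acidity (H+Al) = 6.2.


Step 1: CEC = Ca + Mg + K + Na + (H+Al)
Step 2: CEC = 7.0 + 2.2 + 1.5 + 0.7 + 6.2
Step 3: CEC = 17.6 cmol/kg

17.6


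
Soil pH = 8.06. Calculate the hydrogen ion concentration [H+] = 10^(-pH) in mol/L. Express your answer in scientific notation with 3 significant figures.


Step 1: [H+] = 10^(-pH)
Step 2: [H+] = 10^(-8.06)
Step 3: [H+] = 8.71e-09 mol/L

8.71e-09


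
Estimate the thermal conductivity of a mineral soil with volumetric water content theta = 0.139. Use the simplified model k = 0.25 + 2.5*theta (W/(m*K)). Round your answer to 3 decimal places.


Step 1: k = 0.25 + 2.5 * theta
Step 2: k = 0.25 + 2.5 * 0.139
Step 3: k = 0.25 + 0.348
Step 4: k = 0.598 W/(m*K)

0.598


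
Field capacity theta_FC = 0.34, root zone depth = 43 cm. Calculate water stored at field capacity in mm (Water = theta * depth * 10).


Step 1: Water (mm) = theta_FC * depth (cm) * 10
Step 2: Water = 0.34 * 43 * 10
Step 3: Water = 146.2 mm

146.2


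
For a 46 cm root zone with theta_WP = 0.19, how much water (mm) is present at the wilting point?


Step 1: Water (mm) = theta_WP * depth * 10
Step 2: Water = 0.19 * 46 * 10
Step 3: Water = 87.4 mm

87.4


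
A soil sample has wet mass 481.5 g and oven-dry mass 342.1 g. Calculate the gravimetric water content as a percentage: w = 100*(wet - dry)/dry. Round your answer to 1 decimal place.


Step 1: Water mass = wet - dry = 481.5 - 342.1 = 139.4 g
Step 2: w = 100 * water mass / dry mass
Step 3: w = 100 * 139.4 / 342.1 = 40.7%

40.7


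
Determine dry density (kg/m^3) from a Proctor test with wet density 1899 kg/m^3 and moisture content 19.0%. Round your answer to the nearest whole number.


Step 1: Dry density = wet density / (1 + w/100)
Step 2: Dry density = 1899 / (1 + 19.0/100)
Step 3: Dry density = 1899 / 1.19
Step 4: Dry density = 1596 kg/m^3

1596


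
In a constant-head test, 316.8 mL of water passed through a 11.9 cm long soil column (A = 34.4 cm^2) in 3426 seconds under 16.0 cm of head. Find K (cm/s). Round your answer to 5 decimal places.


Step 1: K = Q * L / (A * t * h)
Step 2: Numerator = 316.8 * 11.9 = 3769.92
Step 3: Denominator = 34.4 * 3426 * 16.0 = 1885670.4
Step 4: K = 3769.92 / 1885670.4 = 0.002 cm/s

0.002


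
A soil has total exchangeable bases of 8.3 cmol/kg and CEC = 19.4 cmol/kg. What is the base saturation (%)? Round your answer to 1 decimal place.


Step 1: BS = 100 * (sum of bases) / CEC
Step 2: BS = 100 * 8.3 / 19.4
Step 3: BS = 42.8%

42.8


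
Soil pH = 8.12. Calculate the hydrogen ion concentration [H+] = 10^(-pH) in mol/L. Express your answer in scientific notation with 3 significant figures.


Step 1: [H+] = 10^(-pH)
Step 2: [H+] = 10^(-8.12)
Step 3: [H+] = 7.59e-09 mol/L

7.59e-09


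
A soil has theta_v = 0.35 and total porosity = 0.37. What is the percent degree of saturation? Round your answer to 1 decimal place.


Step 1: S = 100 * theta_v / n
Step 2: S = 100 * 0.35 / 0.37
Step 3: S = 94.6%

94.6


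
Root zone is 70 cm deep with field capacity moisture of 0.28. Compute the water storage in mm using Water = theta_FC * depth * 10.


Step 1: Water (mm) = theta_FC * depth (cm) * 10
Step 2: Water = 0.28 * 70 * 10
Step 3: Water = 196.0 mm

196.0


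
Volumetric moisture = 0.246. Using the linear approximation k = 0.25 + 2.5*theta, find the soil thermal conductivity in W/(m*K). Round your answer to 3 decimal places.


Step 1: k = 0.25 + 2.5 * theta
Step 2: k = 0.25 + 2.5 * 0.246
Step 3: k = 0.25 + 0.615
Step 4: k = 0.865 W/(m*K)

0.865


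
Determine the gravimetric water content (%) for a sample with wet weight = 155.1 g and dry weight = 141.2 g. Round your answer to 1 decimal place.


Step 1: Water mass = wet - dry = 155.1 - 141.2 = 13.9 g
Step 2: w = 100 * water mass / dry mass
Step 3: w = 100 * 13.9 / 141.2 = 9.8%

9.8


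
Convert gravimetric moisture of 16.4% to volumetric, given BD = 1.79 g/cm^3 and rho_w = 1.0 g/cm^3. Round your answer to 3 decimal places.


Step 1: theta = (w / 100) * BD / rho_w
Step 2: theta = (16.4 / 100) * 1.79 / 1.0
Step 3: theta = 0.164 * 1.79
Step 4: theta = 0.294

0.294


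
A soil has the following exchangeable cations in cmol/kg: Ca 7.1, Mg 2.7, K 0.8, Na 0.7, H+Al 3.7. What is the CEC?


Step 1: CEC = Ca + Mg + K + Na + (H+Al)
Step 2: CEC = 7.1 + 2.7 + 0.8 + 0.7 + 3.7
Step 3: CEC = 15.0 cmol/kg

15.0


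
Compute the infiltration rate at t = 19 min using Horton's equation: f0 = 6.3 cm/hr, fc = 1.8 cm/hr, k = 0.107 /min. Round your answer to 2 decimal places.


Step 1: f = fc + (f0 - fc) * exp(-k * t)
Step 2: exp(-0.107 * 19) = 0.130942
Step 3: f = 1.8 + (6.3 - 1.8) * 0.130942
Step 4: f = 1.8 + 4.5 * 0.130942
Step 5: f = 2.39 cm/hr

2.39


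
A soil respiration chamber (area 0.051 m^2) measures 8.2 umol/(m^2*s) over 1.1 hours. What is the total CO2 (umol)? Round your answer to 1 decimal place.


Step 1: Convert time to seconds: 1.1 hr * 3600 = 3960.0 s
Step 2: Total = flux * area * time_s
Step 3: Total = 8.2 * 0.051 * 3960.0
Step 4: Total = 1656.1 umol

1656.1


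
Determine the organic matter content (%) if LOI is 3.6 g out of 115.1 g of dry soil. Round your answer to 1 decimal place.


Step 1: OM% = 100 * LOI / sample mass
Step 2: OM = 100 * 3.6 / 115.1
Step 3: OM = 3.1%

3.1


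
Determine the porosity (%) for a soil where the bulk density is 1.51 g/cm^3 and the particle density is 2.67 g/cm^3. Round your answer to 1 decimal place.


Step 1: Formula: n = 100 * (1 - BD / PD)
Step 2: n = 100 * (1 - 1.51 / 2.67)
Step 3: n = 100 * (1 - 0.56554)
Step 4: n = 43.4%

43.4


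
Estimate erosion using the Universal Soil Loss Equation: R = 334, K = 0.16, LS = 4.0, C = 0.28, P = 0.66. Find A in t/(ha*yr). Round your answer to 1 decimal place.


Step 1: A = R * K * LS * C * P
Step 2: R * K = 334 * 0.16 = 53.44
Step 3: (R*K) * LS = 53.44 * 4.0 = 213.76
Step 4: * C * P = 213.76 * 0.28 * 0.66 = 39.5
Step 5: A = 39.5 t/(ha*yr)

39.5


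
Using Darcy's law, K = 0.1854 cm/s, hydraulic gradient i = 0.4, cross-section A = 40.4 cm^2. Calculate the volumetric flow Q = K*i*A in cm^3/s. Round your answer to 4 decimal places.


Step 1: Apply Darcy's law: Q = K * i * A
Step 2: Q = 0.1854 * 0.4 * 40.4
Step 3: Q = 2.9961 cm^3/s

2.9961


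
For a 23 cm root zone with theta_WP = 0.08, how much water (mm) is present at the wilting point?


Step 1: Water (mm) = theta_WP * depth * 10
Step 2: Water = 0.08 * 23 * 10
Step 3: Water = 18.4 mm

18.4


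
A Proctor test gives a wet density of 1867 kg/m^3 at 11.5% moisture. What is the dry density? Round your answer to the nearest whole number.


Step 1: Dry density = wet density / (1 + w/100)
Step 2: Dry density = 1867 / (1 + 11.5/100)
Step 3: Dry density = 1867 / 1.115
Step 4: Dry density = 1674 kg/m^3

1674


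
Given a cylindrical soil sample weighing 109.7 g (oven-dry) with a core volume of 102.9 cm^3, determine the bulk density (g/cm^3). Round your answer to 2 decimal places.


Step 1: Identify the formula: BD = dry mass / volume
Step 2: Substitute values: BD = 109.7 / 102.9
Step 3: BD = 1.07 g/cm^3

1.07


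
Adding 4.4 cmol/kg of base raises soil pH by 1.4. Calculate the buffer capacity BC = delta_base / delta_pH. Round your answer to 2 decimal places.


Step 1: BC = change in base / change in pH
Step 2: BC = 4.4 / 1.4
Step 3: BC = 3.14 cmol/(kg*pH unit)

3.14


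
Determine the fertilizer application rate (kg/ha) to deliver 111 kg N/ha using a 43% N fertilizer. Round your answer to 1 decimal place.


Step 1: Fertilizer rate = target N / (N content / 100)
Step 2: Rate = 111 / (43 / 100)
Step 3: Rate = 111 / 0.43
Step 4: Rate = 258.1 kg/ha

258.1


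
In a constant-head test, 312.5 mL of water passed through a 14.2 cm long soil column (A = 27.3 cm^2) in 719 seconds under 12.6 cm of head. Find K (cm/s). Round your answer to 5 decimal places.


Step 1: K = Q * L / (A * t * h)
Step 2: Numerator = 312.5 * 14.2 = 4437.5
Step 3: Denominator = 27.3 * 719 * 12.6 = 247321.62
Step 4: K = 4437.5 / 247321.62 = 0.01794 cm/s

0.01794


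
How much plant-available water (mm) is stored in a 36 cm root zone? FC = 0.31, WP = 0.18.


Step 1: Available water = (FC - WP) * depth * 10
Step 2: AW = (0.31 - 0.18) * 36 * 10
Step 3: AW = 0.13 * 36 * 10
Step 4: AW = 46.8 mm

46.8


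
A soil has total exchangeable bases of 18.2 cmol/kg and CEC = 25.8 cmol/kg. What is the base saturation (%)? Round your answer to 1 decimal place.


Step 1: BS = 100 * (sum of bases) / CEC
Step 2: BS = 100 * 18.2 / 25.8
Step 3: BS = 70.5%

70.5


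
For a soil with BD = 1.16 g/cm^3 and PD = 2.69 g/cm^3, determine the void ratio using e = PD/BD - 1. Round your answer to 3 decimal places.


Step 1: e = PD / BD - 1
Step 2: e = 2.69 / 1.16 - 1
Step 3: e = 2.31897 - 1
Step 4: e = 1.319

1.319


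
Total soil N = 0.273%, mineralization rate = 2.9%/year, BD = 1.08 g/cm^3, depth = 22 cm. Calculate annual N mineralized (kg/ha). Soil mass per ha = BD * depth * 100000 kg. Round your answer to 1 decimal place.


Step 1: Soil mass per ha = BD * depth * 100000 = 1.08 * 22 * 100000 = 2376000 kg
Step 2: Total N pool = soil mass * N%/100 = 2376000 * 0.273/100 = 6486.48 kg/ha
Step 3: N mineralized = N pool * rate%/100 = 6486.48 * 2.9/100 = 188.1 kg/ha/yr

188.1


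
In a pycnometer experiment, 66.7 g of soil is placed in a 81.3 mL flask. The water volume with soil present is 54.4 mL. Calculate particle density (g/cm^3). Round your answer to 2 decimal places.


Step 1: Volume of solids = flask volume - water volume with soil
Step 2: V_solids = 81.3 - 54.4 = 26.9 mL
Step 3: Particle density = mass / V_solids = 66.7 / 26.9 = 2.48 g/cm^3

2.48


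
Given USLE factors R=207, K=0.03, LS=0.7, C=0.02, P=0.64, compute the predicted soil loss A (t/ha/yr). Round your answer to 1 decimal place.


Step 1: A = R * K * LS * C * P
Step 2: R * K = 207 * 0.03 = 6.21
Step 3: (R*K) * LS = 6.21 * 0.7 = 4.347
Step 4: * C * P = 4.347 * 0.02 * 0.64 = 0.1
Step 5: A = 0.1 t/(ha*yr)

0.1


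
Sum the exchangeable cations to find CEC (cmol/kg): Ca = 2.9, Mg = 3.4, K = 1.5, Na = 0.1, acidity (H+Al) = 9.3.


Step 1: CEC = Ca + Mg + K + Na + (H+Al)
Step 2: CEC = 2.9 + 3.4 + 1.5 + 0.1 + 9.3
Step 3: CEC = 17.2 cmol/kg

17.2


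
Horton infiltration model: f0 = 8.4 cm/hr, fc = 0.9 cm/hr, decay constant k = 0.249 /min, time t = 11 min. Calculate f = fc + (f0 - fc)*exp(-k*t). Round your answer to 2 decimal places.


Step 1: f = fc + (f0 - fc) * exp(-k * t)
Step 2: exp(-0.249 * 11) = 0.064635
Step 3: f = 0.9 + (8.4 - 0.9) * 0.064635
Step 4: f = 0.9 + 7.5 * 0.064635
Step 5: f = 1.38 cm/hr

1.38


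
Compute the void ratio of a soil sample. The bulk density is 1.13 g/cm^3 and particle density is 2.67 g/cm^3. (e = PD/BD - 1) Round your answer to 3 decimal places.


Step 1: e = PD / BD - 1
Step 2: e = 2.67 / 1.13 - 1
Step 3: e = 2.36283 - 1
Step 4: e = 1.363

1.363


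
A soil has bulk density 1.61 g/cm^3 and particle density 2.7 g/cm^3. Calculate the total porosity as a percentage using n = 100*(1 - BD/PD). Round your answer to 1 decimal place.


Step 1: Formula: n = 100 * (1 - BD / PD)
Step 2: n = 100 * (1 - 1.61 / 2.7)
Step 3: n = 100 * (1 - 0.5963)
Step 4: n = 40.4%

40.4


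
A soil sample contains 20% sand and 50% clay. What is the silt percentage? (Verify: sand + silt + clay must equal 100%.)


Step 1: sand + silt + clay = 100%
Step 2: silt = 100 - sand - clay
Step 3: silt = 100 - 20 - 50
Step 4: silt = 30%

30


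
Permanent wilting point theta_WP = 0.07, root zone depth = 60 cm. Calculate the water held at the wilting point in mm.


Step 1: Water (mm) = theta_WP * depth * 10
Step 2: Water = 0.07 * 60 * 10
Step 3: Water = 42.0 mm

42.0


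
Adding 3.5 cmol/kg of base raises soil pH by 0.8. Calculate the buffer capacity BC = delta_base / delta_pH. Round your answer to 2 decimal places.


Step 1: BC = change in base / change in pH
Step 2: BC = 3.5 / 0.8
Step 3: BC = 4.38 cmol/(kg*pH unit)

4.38


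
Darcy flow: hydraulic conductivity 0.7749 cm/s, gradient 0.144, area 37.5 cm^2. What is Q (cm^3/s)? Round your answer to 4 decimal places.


Step 1: Apply Darcy's law: Q = K * i * A
Step 2: Q = 0.7749 * 0.144 * 37.5
Step 3: Q = 4.1845 cm^3/s

4.1845


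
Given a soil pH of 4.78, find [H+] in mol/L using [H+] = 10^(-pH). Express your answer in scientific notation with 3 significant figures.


Step 1: [H+] = 10^(-pH)
Step 2: [H+] = 10^(-4.78)
Step 3: [H+] = 1.66e-05 mol/L

1.66e-05


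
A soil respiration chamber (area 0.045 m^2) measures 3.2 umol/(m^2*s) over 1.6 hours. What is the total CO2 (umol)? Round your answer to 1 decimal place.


Step 1: Convert time to seconds: 1.6 hr * 3600 = 5760.0 s
Step 2: Total = flux * area * time_s
Step 3: Total = 3.2 * 0.045 * 5760.0
Step 4: Total = 829.4 umol

829.4


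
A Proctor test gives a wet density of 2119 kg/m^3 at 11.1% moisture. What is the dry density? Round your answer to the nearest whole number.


Step 1: Dry density = wet density / (1 + w/100)
Step 2: Dry density = 2119 / (1 + 11.1/100)
Step 3: Dry density = 2119 / 1.111
Step 4: Dry density = 1907 kg/m^3

1907


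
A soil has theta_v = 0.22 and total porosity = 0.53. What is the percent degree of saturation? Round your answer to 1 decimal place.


Step 1: S = 100 * theta_v / n
Step 2: S = 100 * 0.22 / 0.53
Step 3: S = 41.5%

41.5


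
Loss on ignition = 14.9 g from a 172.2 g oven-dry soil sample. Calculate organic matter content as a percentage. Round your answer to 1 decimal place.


Step 1: OM% = 100 * LOI / sample mass
Step 2: OM = 100 * 14.9 / 172.2
Step 3: OM = 8.7%

8.7


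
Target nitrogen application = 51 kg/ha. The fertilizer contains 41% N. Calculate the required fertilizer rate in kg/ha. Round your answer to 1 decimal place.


Step 1: Fertilizer rate = target N / (N content / 100)
Step 2: Rate = 51 / (41 / 100)
Step 3: Rate = 51 / 0.41
Step 4: Rate = 124.4 kg/ha

124.4


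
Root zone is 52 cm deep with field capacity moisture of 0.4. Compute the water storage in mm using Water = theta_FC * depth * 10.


Step 1: Water (mm) = theta_FC * depth (cm) * 10
Step 2: Water = 0.4 * 52 * 10
Step 3: Water = 208.0 mm

208.0


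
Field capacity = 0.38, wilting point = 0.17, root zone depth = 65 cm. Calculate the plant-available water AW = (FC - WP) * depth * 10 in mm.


Step 1: Available water = (FC - WP) * depth * 10
Step 2: AW = (0.38 - 0.17) * 65 * 10
Step 3: AW = 0.21 * 65 * 10
Step 4: AW = 136.5 mm

136.5
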